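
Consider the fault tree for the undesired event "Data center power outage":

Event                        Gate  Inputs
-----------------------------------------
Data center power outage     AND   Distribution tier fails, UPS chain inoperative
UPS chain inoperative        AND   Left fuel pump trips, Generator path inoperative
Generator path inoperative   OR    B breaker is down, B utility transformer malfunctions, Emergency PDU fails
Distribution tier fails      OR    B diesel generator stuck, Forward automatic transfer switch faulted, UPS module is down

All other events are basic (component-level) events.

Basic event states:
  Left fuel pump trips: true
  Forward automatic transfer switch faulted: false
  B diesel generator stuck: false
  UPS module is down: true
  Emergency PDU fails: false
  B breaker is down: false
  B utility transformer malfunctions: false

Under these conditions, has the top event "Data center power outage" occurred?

Distribution tier fails [OR]: B diesel generator stuck=not, Forward automatic transfer switch faulted=not, UPS module is down=occurs → at least one input occurs → occurs.
Generator path inoperative [OR]: B breaker is down=not, B utility transformer malfunctions=not, Emergency PDU fails=not → no input occurs → does not occur.
UPS chain inoperative [AND]: Left fuel pump trips=occurs, Generator path inoperative=not → not all inputs occur → does not occur.
Data center power outage [AND]: Distribution tier fails=occurs, UPS chain inoperative=not → not all inputs occur → does not occur.

No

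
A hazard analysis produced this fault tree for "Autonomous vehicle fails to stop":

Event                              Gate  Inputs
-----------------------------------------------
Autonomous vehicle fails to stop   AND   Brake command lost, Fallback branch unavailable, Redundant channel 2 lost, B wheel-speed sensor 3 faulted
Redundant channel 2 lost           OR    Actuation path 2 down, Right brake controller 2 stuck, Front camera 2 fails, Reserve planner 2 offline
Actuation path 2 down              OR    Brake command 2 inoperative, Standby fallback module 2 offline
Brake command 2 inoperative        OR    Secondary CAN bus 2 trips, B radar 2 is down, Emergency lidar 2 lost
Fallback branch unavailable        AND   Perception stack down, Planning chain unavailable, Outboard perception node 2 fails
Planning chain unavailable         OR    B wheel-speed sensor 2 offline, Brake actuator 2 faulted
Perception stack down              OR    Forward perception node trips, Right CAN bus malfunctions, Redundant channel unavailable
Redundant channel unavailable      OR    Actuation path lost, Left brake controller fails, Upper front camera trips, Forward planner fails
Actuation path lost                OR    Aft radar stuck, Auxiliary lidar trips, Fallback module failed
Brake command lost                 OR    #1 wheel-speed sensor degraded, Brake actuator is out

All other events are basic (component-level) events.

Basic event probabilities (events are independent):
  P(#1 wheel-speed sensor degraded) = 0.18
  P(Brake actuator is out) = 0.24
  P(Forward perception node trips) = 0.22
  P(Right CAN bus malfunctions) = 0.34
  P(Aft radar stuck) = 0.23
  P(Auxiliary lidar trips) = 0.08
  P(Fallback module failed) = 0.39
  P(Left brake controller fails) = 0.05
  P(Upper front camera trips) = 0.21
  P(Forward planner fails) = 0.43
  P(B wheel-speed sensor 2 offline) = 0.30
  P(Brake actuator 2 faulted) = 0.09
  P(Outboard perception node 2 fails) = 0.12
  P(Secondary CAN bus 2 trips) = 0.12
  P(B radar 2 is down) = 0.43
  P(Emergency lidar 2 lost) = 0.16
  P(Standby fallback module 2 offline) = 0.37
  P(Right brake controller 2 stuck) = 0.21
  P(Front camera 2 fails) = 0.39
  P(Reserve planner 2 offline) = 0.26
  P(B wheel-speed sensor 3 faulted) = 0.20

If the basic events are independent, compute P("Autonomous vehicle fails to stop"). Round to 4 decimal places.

P(Brake command lost) [OR] = 1 − (1−0.18) × (1−0.24) = 0.376800
P(Actuation path lost) [OR] = 1 − (1−0.23) × (1−0.08) × (1−0.39) = 0.567876
P(Redundant channel unavailable) [OR] = 1 − (1−0.567876) × (1−0.05) × (1−0.21) × (1−0.43) = 0.815144
P(Perception stack down) [OR] = 1 − (1−0.22) × (1−0.34) × (1−0.815144) = 0.904836
P(Planning chain unavailable) [OR] = 1 − (1−0.30) × (1−0.09) = 0.363000
P(Fallback branch unavailable) [AND] = 0.904836 × 0.363000 × 0.12 = 0.039415
P(Brake command 2 inoperative) [OR] = 1 − (1−0.12) × (1−0.43) × (1−0.16) = 0.578656
P(Actuation path 2 down) [OR] = 1 − (1−0.578656) × (1−0.37) = 0.734553
P(Redundant channel 2 lost) [OR] = 1 − (1−0.734553) × (1−0.21) × (1−0.39) × (1−0.26) = 0.905340
P(Autonomous vehicle fails to stop) [AND] = 0.376800 × 0.039415 × 0.905340 × 0.20 = 0.002689
Rounded to 4 decimal places: P(Autonomous vehicle fails to stop) ≈ 0.0027.

0.0027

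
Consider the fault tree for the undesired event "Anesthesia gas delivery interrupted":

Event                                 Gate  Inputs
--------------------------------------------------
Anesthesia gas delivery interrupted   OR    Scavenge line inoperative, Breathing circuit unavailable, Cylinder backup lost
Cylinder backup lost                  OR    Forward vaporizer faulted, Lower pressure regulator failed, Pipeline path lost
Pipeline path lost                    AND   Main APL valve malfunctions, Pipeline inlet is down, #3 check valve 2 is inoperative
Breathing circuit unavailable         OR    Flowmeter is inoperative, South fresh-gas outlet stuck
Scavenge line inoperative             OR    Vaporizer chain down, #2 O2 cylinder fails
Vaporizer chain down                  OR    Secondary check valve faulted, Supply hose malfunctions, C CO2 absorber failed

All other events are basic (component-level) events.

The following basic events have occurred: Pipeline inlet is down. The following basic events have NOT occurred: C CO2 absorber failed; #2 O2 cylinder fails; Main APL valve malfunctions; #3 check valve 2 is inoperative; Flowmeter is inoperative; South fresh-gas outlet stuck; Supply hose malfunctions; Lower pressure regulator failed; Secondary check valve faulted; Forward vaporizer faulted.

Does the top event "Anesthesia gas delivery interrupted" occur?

Vaporizer chain down [OR]: Secondary check valve faulted=not, Supply hose malfunctions=not, C CO2 absorber failed=not → no input occurs → does not occur.
Scavenge line inoperative [OR]: Vaporizer chain down=not, #2 O2 cylinder fails=not → no input occurs → does not occur.
Breathing circuit unavailable [OR]: Flowmeter is inoperative=not, South fresh-gas outlet stuck=not → no input occurs → does not occur.
Pipeline path lost [AND]: Main APL valve malfunctions=not, Pipeline inlet is down=occurs, #3 check valve 2 is inoperative=not → not all inputs occur → does not occur.
Cylinder backup lost [OR]: Forward vaporizer faulted=not, Lower pressure regulator failed=not, Pipeline path lost=not → no input occurs → does not occur.
Anesthesia gas delivery interrupted [OR]: Scavenge line inoperative=not, Breathing circuit unavailable=not, Cylinder backup lost=not → no input occurs → does not occur.

No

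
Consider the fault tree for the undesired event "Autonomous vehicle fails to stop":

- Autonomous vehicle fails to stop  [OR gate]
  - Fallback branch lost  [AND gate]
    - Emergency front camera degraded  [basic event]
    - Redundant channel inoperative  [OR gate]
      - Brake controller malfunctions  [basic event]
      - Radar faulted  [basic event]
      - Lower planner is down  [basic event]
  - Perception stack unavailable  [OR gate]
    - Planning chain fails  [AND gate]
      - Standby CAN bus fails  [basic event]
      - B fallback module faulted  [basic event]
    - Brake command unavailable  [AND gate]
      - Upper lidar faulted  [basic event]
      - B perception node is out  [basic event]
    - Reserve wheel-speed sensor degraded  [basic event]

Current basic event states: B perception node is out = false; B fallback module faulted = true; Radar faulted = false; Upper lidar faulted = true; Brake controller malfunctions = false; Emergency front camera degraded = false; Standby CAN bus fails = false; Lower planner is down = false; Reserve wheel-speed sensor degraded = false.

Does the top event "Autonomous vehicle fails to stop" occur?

Redundant channel inoperative [OR]: Brake controller malfunctions=not, Radar faulted=not, Lower planner is down=not → no input occurs → does not occur.
Fallback branch lost [AND]: Emergency front camera degraded=not, Redundant channel inoperative=not → not all inputs occur → does not occur.
Planning chain fails [AND]: Standby CAN bus fails=not, B fallback module faulted=occurs → not all inputs occur → does not occur.
Brake command unavailable [AND]: Upper lidar faulted=occurs, B perception node is out=not → not all inputs occur → does not occur.
Perception stack unavailable [OR]: Planning chain fails=not, Brake command unavailable=not, Reserve wheel-speed sensor degraded=not → no input occurs → does not occur.
Autonomous vehicle fails to stop [OR]: Fallback branch lost=not, Perception stack unavailable=not → no input occurs → does not occur.

No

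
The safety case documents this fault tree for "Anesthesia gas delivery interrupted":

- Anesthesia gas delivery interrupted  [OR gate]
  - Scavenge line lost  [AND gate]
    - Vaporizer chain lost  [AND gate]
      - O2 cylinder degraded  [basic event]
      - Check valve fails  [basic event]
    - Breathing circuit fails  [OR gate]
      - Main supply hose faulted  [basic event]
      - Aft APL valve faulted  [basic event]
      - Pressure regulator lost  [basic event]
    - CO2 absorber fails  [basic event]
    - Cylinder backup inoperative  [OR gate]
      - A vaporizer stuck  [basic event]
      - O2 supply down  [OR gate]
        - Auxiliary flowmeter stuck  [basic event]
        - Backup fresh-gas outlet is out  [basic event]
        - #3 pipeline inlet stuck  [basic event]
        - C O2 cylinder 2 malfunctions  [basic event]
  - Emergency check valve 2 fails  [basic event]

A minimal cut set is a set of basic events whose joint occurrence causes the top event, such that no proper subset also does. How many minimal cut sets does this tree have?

Vaporizer chain lost [AND]: one cut set from each child combined → 1 × 1 = 1 cut set(s).
Breathing circuit fails [OR]: union of children's cut sets → 3 cut set(s).
O2 supply down [OR]: union of children's cut sets → 4 cut set(s).
Cylinder backup inoperative [OR]: union of children's cut sets → 5 cut set(s).
Scavenge line lost [AND]: one cut set from each child combined → 1 × 3 × 1 × 5 = 15 cut set(s).
Anesthesia gas delivery interrupted [OR]: union of children's cut sets → 16 cut set(s).

16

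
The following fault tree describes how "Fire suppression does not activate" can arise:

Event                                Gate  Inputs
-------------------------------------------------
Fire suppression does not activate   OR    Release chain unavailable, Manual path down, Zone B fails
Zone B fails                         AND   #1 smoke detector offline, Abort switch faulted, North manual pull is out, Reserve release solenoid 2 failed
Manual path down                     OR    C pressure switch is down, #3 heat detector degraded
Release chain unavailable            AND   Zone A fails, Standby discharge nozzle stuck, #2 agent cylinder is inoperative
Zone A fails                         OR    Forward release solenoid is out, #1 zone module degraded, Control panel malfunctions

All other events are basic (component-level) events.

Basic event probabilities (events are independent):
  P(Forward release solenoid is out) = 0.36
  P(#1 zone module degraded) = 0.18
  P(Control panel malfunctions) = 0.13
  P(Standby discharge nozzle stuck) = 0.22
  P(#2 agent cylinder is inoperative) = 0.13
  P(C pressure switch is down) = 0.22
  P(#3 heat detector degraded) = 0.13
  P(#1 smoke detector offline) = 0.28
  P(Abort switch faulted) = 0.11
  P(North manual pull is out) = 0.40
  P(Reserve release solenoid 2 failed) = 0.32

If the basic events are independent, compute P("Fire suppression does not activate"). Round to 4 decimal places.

P(Zone A fails) [OR] = 1 − (1−0.36) × (1−0.18) × (1−0.13) = 0.543424
P(Release chain unavailable) [AND] = 0.543424 × 0.22 × 0.13 = 0.015542
P(Manual path down) [OR] = 1 − (1−0.22) × (1−0.13) = 0.321400
P(Zone B fails) [AND] = 0.28 × 0.11 × 0.40 × 0.32 = 0.003942
P(Fire suppression does not activate) [OR] = 1 − (1−0.015542) × (1−0.321400) × (1−0.003942) = 0.334580
Rounded to 4 decimal places: P(Fire suppression does not activate) ≈ 0.3346.

0.3346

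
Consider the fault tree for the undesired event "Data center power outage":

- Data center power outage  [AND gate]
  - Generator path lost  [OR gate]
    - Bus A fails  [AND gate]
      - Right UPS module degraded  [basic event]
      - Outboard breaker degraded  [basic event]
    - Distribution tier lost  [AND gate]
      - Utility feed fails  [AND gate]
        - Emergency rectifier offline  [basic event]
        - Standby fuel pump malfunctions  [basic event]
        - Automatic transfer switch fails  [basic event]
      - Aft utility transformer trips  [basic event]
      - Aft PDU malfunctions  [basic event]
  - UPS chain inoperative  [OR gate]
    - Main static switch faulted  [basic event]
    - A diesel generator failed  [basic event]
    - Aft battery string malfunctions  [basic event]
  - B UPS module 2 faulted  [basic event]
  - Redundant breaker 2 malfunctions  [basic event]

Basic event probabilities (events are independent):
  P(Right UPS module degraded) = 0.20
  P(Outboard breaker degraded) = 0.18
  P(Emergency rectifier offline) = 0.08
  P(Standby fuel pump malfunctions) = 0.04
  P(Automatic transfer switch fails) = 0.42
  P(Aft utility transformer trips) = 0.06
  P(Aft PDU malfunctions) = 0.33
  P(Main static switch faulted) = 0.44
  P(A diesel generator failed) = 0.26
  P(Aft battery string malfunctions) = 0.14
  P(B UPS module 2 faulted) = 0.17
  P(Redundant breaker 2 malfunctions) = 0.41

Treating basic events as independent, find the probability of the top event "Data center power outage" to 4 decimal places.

P(Bus A fails) [AND] = 0.20 × 0.18 = 0.036000
P(Utility feed fails) [AND] = 0.08 × 0.04 × 0.42 = 0.001344
P(Distribution tier lost) [AND] = 0.001344 × 0.06 × 0.33 = 0.000027
P(Generator path lost) [OR] = 1 − (1−0.036000) × (1−0.000027) = 0.036026
P(UPS chain inoperative) [OR] = 1 − (1−0.44) × (1−0.26) × (1−0.14) = 0.643616
P(Data center power outage) [AND] = 0.036026 × 0.643616 × 0.17 × 0.41 = 0.001616
Rounded to 4 decimal places: P(Data center power outage) ≈ 0.0016.

0.0016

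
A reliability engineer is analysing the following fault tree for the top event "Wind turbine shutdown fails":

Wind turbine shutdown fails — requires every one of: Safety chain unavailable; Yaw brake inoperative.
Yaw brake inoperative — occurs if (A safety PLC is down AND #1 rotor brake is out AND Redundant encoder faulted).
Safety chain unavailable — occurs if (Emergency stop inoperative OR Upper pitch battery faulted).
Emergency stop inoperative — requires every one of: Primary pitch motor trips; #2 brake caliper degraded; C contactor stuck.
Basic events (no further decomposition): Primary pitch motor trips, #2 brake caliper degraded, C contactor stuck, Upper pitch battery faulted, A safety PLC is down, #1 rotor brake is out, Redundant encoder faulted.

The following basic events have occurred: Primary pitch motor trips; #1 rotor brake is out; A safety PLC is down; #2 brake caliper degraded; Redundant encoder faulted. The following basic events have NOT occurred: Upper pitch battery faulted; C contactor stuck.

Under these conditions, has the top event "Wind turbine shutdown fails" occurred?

No

Emergency stop inoperative [AND]: Primary pitch motor trips=occurs, #2 brake caliper degraded=occurs, C contactor stuck=not → not all inputs occur → does not occur.
Safety chain unavailable [OR]: Emergency stop inoperative=not, Upper pitch battery faulted=not → no input occurs → does not occur.
Yaw brake inoperative [AND]: A safety PLC is down=occurs, #1 rotor brake is out=occurs, Redundant encoder faulted=occurs → all inputs occur → occurs.
Wind turbine shutdown fails [AND]: Safety chain unavailable=not, Yaw brake inoperative=occurs → not all inputs occur → does not occur.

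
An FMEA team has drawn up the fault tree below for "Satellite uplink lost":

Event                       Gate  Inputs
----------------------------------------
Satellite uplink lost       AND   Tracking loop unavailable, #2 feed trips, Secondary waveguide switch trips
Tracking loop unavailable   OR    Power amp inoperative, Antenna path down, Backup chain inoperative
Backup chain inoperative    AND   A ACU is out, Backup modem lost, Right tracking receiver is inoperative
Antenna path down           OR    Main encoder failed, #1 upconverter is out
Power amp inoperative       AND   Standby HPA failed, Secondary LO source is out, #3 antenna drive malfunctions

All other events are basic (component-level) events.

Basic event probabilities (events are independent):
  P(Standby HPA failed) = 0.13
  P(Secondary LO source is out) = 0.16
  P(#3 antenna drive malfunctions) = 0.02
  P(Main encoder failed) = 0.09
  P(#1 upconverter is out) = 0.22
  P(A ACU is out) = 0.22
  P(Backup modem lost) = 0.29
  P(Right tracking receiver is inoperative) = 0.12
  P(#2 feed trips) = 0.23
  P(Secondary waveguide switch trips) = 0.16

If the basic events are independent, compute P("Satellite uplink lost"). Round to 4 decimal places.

0.0109

P(Power amp inoperative) [AND] = 0.13 × 0.16 × 0.02 = 0.000416
P(Antenna path down) [OR] = 1 − (1−0.09) × (1−0.22) = 0.290200
P(Backup chain inoperative) [AND] = 0.22 × 0.29 × 0.12 = 0.007656
P(Tracking loop unavailable) [OR] = 1 − (1−0.000416) × (1−0.290200) × (1−0.007656) = 0.295927
P(Satellite uplink lost) [AND] = 0.295927 × 0.23 × 0.16 = 0.010890
Rounded to 4 decimal places: P(Satellite uplink lost) ≈ 0.0109.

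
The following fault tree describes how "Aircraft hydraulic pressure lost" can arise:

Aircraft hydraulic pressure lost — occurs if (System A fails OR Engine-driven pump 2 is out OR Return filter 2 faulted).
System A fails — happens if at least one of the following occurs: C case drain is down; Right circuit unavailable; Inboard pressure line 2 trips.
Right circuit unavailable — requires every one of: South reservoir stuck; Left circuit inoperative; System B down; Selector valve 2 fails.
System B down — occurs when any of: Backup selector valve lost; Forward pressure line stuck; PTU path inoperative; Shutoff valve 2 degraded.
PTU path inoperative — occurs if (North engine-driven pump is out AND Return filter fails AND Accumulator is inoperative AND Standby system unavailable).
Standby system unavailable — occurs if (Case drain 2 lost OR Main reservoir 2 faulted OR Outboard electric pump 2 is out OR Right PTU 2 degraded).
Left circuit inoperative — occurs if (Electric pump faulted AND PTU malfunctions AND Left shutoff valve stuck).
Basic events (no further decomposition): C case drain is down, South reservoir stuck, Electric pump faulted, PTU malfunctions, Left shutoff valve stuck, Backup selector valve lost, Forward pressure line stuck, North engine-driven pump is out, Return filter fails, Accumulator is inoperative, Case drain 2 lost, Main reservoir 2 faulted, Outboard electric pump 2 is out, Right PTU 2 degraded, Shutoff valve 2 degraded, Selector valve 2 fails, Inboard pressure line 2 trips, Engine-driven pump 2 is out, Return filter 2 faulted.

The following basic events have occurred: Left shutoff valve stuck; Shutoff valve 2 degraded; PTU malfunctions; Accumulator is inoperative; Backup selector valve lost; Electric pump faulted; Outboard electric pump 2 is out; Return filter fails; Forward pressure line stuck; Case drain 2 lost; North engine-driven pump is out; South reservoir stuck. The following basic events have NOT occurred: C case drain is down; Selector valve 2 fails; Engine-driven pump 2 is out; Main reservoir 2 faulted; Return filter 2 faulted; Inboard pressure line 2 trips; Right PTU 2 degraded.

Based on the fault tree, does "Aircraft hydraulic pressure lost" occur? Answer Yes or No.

Left circuit inoperative [AND]: Electric pump faulted=occurs, PTU malfunctions=occurs, Left shutoff valve stuck=occurs → all inputs occur → occurs.
Standby system unavailable [OR]: Case drain 2 lost=occurs, Main reservoir 2 faulted=not, Outboard electric pump 2 is out=occurs, Right PTU 2 degraded=not → at least one input occurs → occurs.
PTU path inoperative [AND]: North engine-driven pump is out=occurs, Return filter fails=occurs, Accumulator is inoperative=occurs, Standby system unavailable=occurs → all inputs occur → occurs.
System B down [OR]: Backup selector valve lost=occurs, Forward pressure line stuck=occurs, PTU path inoperative=occurs, Shutoff valve 2 degraded=occurs → at least one input occurs → occurs.
Right circuit unavailable [AND]: South reservoir stuck=occurs, Left circuit inoperative=occurs, System B down=occurs, Selector valve 2 fails=not → not all inputs occur → does not occur.
System A fails [OR]: C case drain is down=not, Right circuit unavailable=not, Inboard pressure line 2 trips=not → no input occurs → does not occur.
Aircraft hydraulic pressure lost [OR]: System A fails=not, Engine-driven pump 2 is out=not, Return filter 2 faulted=not → no input occurs → does not occur.

No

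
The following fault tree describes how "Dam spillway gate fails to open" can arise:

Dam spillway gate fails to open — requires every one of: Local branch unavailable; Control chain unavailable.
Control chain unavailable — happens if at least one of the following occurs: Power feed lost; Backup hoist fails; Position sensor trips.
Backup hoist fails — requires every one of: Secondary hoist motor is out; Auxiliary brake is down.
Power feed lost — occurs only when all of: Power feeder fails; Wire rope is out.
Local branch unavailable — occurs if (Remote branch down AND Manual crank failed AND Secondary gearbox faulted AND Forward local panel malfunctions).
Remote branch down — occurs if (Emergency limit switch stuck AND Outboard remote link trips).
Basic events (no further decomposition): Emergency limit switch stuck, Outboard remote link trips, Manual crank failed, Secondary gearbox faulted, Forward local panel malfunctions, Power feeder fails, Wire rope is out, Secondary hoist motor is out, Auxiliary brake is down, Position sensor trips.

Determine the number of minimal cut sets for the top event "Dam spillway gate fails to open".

Remote branch down [AND]: one cut set from each child combined → 1 × 1 = 1 cut set(s).
Local branch unavailable [AND]: one cut set from each child combined → 1 × 1 × 1 × 1 = 1 cut set(s).
Power feed lost [AND]: one cut set from each child combined → 1 × 1 = 1 cut set(s).
Backup hoist fails [AND]: one cut set from each child combined → 1 × 1 = 1 cut set(s).
Control chain unavailable [OR]: union of children's cut sets → 3 cut set(s).
Dam spillway gate fails to open [AND]: one cut set from each child combined → 1 × 3 = 3 cut set(s).
Minimal cut sets: {Emergency limit switch stuck, Forward local panel malfunctions, Manual crank failed, Outboard remote link trips, Power feeder fails, Secondary gearbox faulted, Wire rope is out}; {Auxiliary brake is down, Emergency limit switch stuck, Forward local panel malfunctions, Manual crank failed, Outboard remote link trips, Secondary gearbox faulted, Secondary hoist motor is out}; {Emergency limit switch stuck, Forward local panel malfunctions, Manual crank failed, Outboard remote link trips, Position sensor trips, Secondary gearbox faulted}.

3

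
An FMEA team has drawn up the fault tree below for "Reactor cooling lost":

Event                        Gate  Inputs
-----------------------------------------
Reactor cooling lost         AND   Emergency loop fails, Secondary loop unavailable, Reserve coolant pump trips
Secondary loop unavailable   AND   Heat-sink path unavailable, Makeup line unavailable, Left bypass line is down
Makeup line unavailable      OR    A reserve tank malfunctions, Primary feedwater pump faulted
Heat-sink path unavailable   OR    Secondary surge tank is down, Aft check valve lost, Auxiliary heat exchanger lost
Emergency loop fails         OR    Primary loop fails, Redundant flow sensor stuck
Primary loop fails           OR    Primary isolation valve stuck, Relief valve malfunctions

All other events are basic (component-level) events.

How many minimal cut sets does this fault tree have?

Primary loop fails [OR]: union of children's cut sets → 2 cut set(s).
Emergency loop fails [OR]: union of children's cut sets → 3 cut set(s).
Heat-sink path unavailable [OR]: union of children's cut sets → 3 cut set(s).
Makeup line unavailable [OR]: union of children's cut sets → 2 cut set(s).
Secondary loop unavailable [AND]: one cut set from each child combined → 3 × 2 × 1 = 6 cut set(s).
Reactor cooling lost [AND]: one cut set from each child combined → 3 × 6 × 1 = 18 cut set(s).

18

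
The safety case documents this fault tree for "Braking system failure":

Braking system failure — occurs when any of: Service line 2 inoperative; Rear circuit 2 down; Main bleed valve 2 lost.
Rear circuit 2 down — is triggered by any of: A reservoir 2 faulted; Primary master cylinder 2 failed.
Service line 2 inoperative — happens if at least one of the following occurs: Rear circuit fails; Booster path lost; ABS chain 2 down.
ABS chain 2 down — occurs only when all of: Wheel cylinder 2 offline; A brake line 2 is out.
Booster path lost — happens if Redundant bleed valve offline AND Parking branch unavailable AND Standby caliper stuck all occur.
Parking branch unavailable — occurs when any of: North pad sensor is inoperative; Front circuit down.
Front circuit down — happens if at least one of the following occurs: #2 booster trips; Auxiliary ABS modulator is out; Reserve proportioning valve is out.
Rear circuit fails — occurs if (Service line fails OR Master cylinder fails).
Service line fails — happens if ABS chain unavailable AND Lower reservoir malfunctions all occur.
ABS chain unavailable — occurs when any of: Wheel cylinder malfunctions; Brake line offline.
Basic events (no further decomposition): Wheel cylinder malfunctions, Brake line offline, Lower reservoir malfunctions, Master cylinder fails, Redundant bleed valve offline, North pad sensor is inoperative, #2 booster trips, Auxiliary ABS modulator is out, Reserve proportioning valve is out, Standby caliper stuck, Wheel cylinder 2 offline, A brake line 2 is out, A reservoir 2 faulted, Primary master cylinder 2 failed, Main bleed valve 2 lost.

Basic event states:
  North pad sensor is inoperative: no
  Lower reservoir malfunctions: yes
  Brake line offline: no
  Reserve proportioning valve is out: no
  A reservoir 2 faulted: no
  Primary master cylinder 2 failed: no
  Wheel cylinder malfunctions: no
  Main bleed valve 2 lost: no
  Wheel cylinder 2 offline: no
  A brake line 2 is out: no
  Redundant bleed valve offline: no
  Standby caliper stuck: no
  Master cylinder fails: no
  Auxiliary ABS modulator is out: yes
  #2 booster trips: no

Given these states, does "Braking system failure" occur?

No

ABS chain unavailable [OR]: Wheel cylinder malfunctions=not, Brake line offline=not → no input occurs → does not occur.
Service line fails [AND]: ABS chain unavailable=not, Lower reservoir malfunctions=occurs → not all inputs occur → does not occur.
Rear circuit fails [OR]: Service line fails=not, Master cylinder fails=not → no input occurs → does not occur.
Front circuit down [OR]: #2 booster trips=not, Auxiliary ABS modulator is out=occurs, Reserve proportioning valve is out=not → at least one input occurs → occurs.
Parking branch unavailable [OR]: North pad sensor is inoperative=not, Front circuit down=occurs → at least one input occurs → occurs.
Booster path lost [AND]: Redundant bleed valve offline=not, Parking branch unavailable=occurs, Standby caliper stuck=not → not all inputs occur → does not occur.
ABS chain 2 down [AND]: Wheel cylinder 2 offline=not, A brake line 2 is out=not → not all inputs occur → does not occur.
Service line 2 inoperative [OR]: Rear circuit fails=not, Booster path lost=not, ABS chain 2 down=not → no input occurs → does not occur.
Rear circuit 2 down [OR]: A reservoir 2 faulted=not, Primary master cylinder 2 failed=not → no input occurs → does not occur.
Braking system failure [OR]: Service line 2 inoperative=not, Rear circuit 2 down=not, Main bleed valve 2 lost=not → no input occurs → does not occur.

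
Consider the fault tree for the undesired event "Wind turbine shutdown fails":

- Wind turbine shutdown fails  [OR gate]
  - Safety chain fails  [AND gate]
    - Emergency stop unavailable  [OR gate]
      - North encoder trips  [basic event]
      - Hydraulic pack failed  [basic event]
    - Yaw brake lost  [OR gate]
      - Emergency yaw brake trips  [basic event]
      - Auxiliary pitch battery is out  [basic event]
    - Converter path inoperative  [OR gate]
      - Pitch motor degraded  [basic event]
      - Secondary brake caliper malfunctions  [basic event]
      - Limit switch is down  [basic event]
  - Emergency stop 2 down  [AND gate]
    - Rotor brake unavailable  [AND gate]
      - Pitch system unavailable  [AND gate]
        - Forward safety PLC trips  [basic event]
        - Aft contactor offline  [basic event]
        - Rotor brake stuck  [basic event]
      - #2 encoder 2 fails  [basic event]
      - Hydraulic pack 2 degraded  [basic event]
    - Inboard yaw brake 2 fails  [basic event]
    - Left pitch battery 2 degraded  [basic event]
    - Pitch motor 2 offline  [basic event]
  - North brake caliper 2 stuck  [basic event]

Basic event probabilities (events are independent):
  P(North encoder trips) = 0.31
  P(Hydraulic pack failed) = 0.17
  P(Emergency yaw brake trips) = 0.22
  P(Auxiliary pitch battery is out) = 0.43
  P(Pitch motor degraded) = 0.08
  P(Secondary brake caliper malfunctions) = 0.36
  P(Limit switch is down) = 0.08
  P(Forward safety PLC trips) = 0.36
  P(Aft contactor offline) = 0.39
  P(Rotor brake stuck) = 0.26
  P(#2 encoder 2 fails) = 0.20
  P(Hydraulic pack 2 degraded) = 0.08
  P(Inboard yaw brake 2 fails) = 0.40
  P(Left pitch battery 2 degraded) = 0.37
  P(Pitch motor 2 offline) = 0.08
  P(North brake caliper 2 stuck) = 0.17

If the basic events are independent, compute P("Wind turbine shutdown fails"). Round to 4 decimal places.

0.2603

P(Emergency stop unavailable) [OR] = 1 − (1−0.31) × (1−0.17) = 0.427300
P(Yaw brake lost) [OR] = 1 − (1−0.22) × (1−0.43) = 0.555400
P(Converter path inoperative) [OR] = 1 − (1−0.08) × (1−0.36) × (1−0.08) = 0.458304
P(Safety chain fails) [AND] = 0.427300 × 0.555400 × 0.458304 = 0.108766
P(Pitch system unavailable) [AND] = 0.36 × 0.39 × 0.26 = 0.036504
P(Rotor brake unavailable) [AND] = 0.036504 × 0.20 × 0.08 = 0.000584
P(Emergency stop 2 down) [AND] = 0.000584 × 0.40 × 0.37 × 0.08 = 0.000007
P(Wind turbine shutdown fails) [OR] = 1 − (1−0.108766) × (1−0.000007) × (1−0.17) = 0.260281
Rounded to 4 decimal places: P(Wind turbine shutdown fails) ≈ 0.2603.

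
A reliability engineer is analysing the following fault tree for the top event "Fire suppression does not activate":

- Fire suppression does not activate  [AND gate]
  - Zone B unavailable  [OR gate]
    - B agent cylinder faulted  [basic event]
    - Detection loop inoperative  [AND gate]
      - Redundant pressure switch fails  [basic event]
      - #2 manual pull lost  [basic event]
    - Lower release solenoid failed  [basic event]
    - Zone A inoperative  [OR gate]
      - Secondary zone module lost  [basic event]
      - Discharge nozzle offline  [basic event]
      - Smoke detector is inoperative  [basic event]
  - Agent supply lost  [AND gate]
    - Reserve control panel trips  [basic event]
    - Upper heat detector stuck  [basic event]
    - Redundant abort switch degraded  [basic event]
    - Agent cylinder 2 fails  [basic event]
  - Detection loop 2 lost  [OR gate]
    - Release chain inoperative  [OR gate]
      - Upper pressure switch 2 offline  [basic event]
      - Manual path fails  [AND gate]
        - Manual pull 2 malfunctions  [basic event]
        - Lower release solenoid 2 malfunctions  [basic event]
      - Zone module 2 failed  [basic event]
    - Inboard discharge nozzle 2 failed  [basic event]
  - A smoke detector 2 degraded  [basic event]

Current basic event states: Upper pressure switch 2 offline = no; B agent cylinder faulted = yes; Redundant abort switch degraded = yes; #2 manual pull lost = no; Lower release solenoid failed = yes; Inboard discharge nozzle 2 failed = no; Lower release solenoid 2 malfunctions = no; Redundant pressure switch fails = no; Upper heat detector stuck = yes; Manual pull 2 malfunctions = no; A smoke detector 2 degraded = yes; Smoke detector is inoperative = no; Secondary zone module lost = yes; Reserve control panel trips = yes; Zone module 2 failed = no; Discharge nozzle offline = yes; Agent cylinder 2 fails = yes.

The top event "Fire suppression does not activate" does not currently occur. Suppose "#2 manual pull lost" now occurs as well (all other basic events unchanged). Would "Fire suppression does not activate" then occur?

Counterfactual: set "#2 manual pull lost" to occurred.
Detection loop inoperative [AND]: Redundant pressure switch fails=not, #2 manual pull lost=occurs → not all inputs occur → does not occur.
Zone A inoperative [OR]: Secondary zone module lost=occurs, Discharge nozzle offline=occurs, Smoke detector is inoperative=not → at least one input occurs → occurs.
Zone B unavailable [OR]: B agent cylinder faulted=occurs, Detection loop inoperative=not, Lower release solenoid failed=occurs, Zone A inoperative=occurs → at least one input occurs → occurs.
Agent supply lost [AND]: Reserve control panel trips=occurs, Upper heat detector stuck=occurs, Redundant abort switch degraded=occurs, Agent cylinder 2 fails=occurs → all inputs occur → occurs.
Manual path fails [AND]: Manual pull 2 malfunctions=not, Lower release solenoid 2 malfunctions=not → not all inputs occur → does not occur.
Release chain inoperative [OR]: Upper pressure switch 2 offline=not, Manual path fails=not, Zone module 2 failed=not → no input occurs → does not occur.
Detection loop 2 lost [OR]: Release chain inoperative=not, Inboard discharge nozzle 2 failed=not → no input occurs → does not occur.
Fire suppression does not activate [AND]: Zone B unavailable=occurs, Agent supply lost=occurs, Detection loop 2 lost=not, A smoke detector 2 degraded=occurs → not all inputs occur → does not occur.

No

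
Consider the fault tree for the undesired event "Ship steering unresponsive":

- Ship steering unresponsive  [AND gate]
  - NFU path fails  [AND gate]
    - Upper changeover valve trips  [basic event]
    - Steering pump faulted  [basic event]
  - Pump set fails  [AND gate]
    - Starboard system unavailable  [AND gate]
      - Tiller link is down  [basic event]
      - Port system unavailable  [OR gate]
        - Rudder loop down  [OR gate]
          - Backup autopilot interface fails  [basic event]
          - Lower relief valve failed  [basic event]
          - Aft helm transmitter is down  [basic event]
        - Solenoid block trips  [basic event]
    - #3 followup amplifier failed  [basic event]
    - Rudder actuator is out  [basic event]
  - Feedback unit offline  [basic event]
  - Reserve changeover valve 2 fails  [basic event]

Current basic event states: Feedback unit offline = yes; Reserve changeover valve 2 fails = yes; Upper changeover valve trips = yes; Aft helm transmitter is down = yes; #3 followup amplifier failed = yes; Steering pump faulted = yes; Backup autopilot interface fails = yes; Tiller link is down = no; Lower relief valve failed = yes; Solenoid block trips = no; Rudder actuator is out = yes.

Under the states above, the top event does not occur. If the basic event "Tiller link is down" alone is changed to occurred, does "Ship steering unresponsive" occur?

Yes

Counterfactual: set "Tiller link is down" to occurred.
NFU path fails [AND]: Upper changeover valve trips=occurs, Steering pump faulted=occurs → all inputs occur → occurs.
Rudder loop down [OR]: Backup autopilot interface fails=occurs, Lower relief valve failed=occurs, Aft helm transmitter is down=occurs → at least one input occurs → occurs.
Port system unavailable [OR]: Rudder loop down=occurs, Solenoid block trips=not → at least one input occurs → occurs.
Starboard system unavailable [AND]: Tiller link is down=occurs, Port system unavailable=occurs → all inputs occur → occurs.
Pump set fails [AND]: Starboard system unavailable=occurs, #3 followup amplifier failed=occurs, Rudder actuator is out=occurs → all inputs occur → occurs.
Ship steering unresponsive [AND]: NFU path fails=occurs, Pump set fails=occurs, Feedback unit offline=occurs, Reserve changeover valve 2 fails=occurs → all inputs occur → occurs.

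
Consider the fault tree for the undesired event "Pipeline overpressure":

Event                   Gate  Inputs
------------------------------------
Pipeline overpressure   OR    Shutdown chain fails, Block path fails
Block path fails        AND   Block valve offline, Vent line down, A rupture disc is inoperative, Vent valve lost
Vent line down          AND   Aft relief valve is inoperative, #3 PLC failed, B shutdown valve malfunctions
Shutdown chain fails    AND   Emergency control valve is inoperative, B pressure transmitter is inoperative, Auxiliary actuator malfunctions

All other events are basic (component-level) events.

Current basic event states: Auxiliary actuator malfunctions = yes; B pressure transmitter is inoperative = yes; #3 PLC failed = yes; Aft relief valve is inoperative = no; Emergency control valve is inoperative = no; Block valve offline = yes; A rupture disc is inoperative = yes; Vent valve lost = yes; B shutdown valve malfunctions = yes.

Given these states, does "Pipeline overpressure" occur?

Shutdown chain fails [AND]: Emergency control valve is inoperative=not, B pressure transmitter is inoperative=occurs, Auxiliary actuator malfunctions=occurs → not all inputs occur → does not occur.
Vent line down [AND]: Aft relief valve is inoperative=not, #3 PLC failed=occurs, B shutdown valve malfunctions=occurs → not all inputs occur → does not occur.
Block path fails [AND]: Block valve offline=occurs, Vent line down=not, A rupture disc is inoperative=occurs, Vent valve lost=occurs → not all inputs occur → does not occur.
Pipeline overpressure [OR]: Shutdown chain fails=not, Block path fails=not → no input occurs → does not occur.

No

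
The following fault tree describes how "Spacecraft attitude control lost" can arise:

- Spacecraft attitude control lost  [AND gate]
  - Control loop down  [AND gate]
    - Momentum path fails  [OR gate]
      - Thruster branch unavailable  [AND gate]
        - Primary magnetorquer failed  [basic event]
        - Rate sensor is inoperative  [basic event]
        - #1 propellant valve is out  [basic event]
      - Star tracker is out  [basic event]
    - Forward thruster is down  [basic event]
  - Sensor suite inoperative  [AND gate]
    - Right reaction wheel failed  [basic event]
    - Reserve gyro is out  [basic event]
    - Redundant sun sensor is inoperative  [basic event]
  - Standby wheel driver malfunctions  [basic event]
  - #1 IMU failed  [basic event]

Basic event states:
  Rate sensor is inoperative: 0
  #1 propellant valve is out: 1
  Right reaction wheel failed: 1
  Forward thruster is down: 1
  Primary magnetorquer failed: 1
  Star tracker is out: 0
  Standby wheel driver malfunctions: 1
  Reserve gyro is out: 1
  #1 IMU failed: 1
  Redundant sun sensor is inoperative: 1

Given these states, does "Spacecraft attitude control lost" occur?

Thruster branch unavailable [AND]: Primary magnetorquer failed=occurs, Rate sensor is inoperative=not, #1 propellant valve is out=occurs → not all inputs occur → does not occur.
Momentum path fails [OR]: Thruster branch unavailable=not, Star tracker is out=not → no input occurs → does not occur.
Control loop down [AND]: Momentum path fails=not, Forward thruster is down=occurs → not all inputs occur → does not occur.
Sensor suite inoperative [AND]: Right reaction wheel failed=occurs, Reserve gyro is out=occurs, Redundant sun sensor is inoperative=occurs → all inputs occur → occurs.
Spacecraft attitude control lost [AND]: Control loop down=not, Sensor suite inoperative=occurs, Standby wheel driver malfunctions=occurs, #1 IMU failed=occurs → not all inputs occur → does not occur.

No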